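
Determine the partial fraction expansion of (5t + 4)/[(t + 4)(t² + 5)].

At t=-4: α = (5·(-4) + 4)/((-4)² + 5) = -16/21. β = -α = 16/21, γ = 5 - (-4)·α = 41/21
Result: (-16/21)/(t + 4) + ((16/21)t + 41/21)/(t² + 5)


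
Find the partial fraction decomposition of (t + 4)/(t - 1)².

(t + 4) = α(t - 1) + β. At t = 1: β = 1·1 + 4 = 5. Coeff of t: α = 1
Result: 1/(t - 1) + 5/(t - 1)²


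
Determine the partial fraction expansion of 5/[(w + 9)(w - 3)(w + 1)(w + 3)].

Using Heaviside cover-up: (-5/576)/(w + 9) + (5/288)/(w - 3) - (5/64)/(w + 1) + (5/72)/(w + 3)


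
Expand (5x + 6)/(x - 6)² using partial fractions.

(5x + 6) = P(x - 6) + Q. At x = 6: Q = 5·6 + 6 = 36. Coeff of x: P = 5
Result: 5/(x - 6) + 36/(x - 6)²


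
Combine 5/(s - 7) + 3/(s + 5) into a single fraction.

Common denominator (s - 7)(s + 5). Numerator: 5(s + 5) + 3(s - 7) = (5s + 25) + (3s - 21) = 8s + 4
Result: (8s + 4)/[(s - 7)(s + 5)]


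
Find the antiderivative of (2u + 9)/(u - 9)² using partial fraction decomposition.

Decompose: A = 2, B = 2·9 + 9 = 27, so (2u + 9)/(u - 9)² = 2/(u - 9) + 27/(u - 9)². Integrate: ∫ A/(u - 9) du = 2 ln|(u - 9)|; ∫ B/(u - 9)² du = -27/(u - 9). Sum: 2 ln|(u - 9)| - 27/(u - 9) + C


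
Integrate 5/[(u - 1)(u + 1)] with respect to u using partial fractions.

Decompose: 5/[(u - 1)(u + 1)] = (5/2)/(u - 1) - (5/2)/(u + 1). Integrate each term: (5/2) ln|(u - 1)| - (5/2) ln|(u + 1)| + C


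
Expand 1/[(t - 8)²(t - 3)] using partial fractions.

Cover-up at t=3: γ = 1/(3 - 8)² = 1/25. Cover-up at t=8: β = 1/(8 - 3) = 1/5. Comparing t² coeff: α = -γ = -1/25
Result: (-1/25)/(t - 8) + (1/5)/(t - 8)² + (1/25)/(t - 3)


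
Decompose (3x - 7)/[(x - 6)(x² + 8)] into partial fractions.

At x=6: P = (3·6 - 7)/(6² + 8) = 1/4. Q = -P = -1/4, R = 3 - 6·P = 3/2
Result: (1/4)/(x - 6) - ((1/4)x - 3/2)/(x² + 8)


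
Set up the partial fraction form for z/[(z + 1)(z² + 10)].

Linear + irreducible quadratic: A/(z + 1) + (Bz + C)/(z² + 10)


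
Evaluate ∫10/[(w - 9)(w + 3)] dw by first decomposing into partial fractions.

Decompose: 10/[(w - 9)(w + 3)] = (5/6)/(w - 9) - (5/6)/(w + 3). Integrate each term: (5/6) ln|(w - 9)| - (5/6) ln|(w + 3)| + C


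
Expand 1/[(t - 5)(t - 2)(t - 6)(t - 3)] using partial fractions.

Using Heaviside cover-up: (-1/6)/(t - 5) - (1/12)/(t - 2) + (1/12)/(t - 6) + (1/6)/(t - 3)


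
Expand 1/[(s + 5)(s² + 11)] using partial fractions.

Cover-up at s = -5: P = 1/((-5)² + 11) = 1/36. Then Q = -P = -1/36, R = -P·(0 - 5) = 5/36
Result: (1/36)/(s + 5) - ((1/36)s - 5/36)/(s² + 11)


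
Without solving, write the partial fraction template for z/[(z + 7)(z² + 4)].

Linear + irreducible quadratic: α/(z + 7) + (βz + γ)/(z² + 4)


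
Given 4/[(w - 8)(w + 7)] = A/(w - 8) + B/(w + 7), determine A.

Cover-up at w = 8: A = 4/(8 + 7) = 4/15


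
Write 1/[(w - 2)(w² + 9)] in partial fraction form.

Cover-up at w = 2: A = 1/(2² + 9) = 1/13. Then B = -A = -1/13, C = -A·(0 + 2) = -2/13
Result: (1/13)/(w - 2) - ((1/13)w + 2/13)/(w² + 9)


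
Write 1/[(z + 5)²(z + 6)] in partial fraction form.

Cover-up at z=-6: R = 1/(-6 + 5)² = 1. Cover-up at z=-5: Q = 1/(-5 + 6) = 1. Comparing z² coeff: P = -R = -1
Result: -1/(z + 5) + 1/(z + 5)² + 1/(z + 6)


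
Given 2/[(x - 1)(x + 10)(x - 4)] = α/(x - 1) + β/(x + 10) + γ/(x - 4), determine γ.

Cover-up at x = 4: γ = 2/[(4 - 1)(4 + 10)] = 2/[(3)(14)] = 2/42 = 1/21


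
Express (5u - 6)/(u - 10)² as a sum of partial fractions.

(5u - 6) = α(u - 10) + β. At u = 10: β = 5·10 - 6 = 44. Coeff of u: α = 5
Result: 5/(u - 10) + 44/(u - 10)²


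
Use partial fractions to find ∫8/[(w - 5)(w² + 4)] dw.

Cover-up at w=5: P = 8/(5²+4) = 8/29. Coeff matching: Q = -8/29, R = -40/29. Decomposition: (8/29)/(w - 5) - ((8/29)w + 40/29)/(w² + 4). Integrate: linear → ln, quadratic → (1/2)ln + arctan: (8/29) ln|(w - 5)| - (4/29) ln(w² + 4) - (20/29) arctan(w/2) + C


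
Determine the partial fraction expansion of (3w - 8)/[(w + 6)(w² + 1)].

At w=-6: A = (3·(-6) - 8)/((-6)² + 1) = -26/37. B = -A = 26/37, C = 3 - (-6)·A = -45/37
Result: (-26/37)/(w + 6) + ((26/37)w - 45/37)/(w² + 1)


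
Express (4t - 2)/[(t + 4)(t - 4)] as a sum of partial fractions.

At t=-4: A = (4·(-4) - 2)/(-4 - 4) = 9/4. At t=4: B = (4·4 - 2)/(4 + 4) = 7/4
Result: (9/4)/(t + 4) + (7/4)/(t - 4)


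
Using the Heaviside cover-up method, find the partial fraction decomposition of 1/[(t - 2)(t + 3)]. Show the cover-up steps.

Cover (t - 2): set t=2, get A = 1/(2 + 3) = 1/5. Cover (t + 3): set t=-3, get B = 1/(-3 - 2) = -1/5.
Result: (1/5)/(t - 2) - (1/5)/(t + 3)


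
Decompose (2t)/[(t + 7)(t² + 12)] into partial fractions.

At t=-7: P = (2·(-7) + 0)/((-7)² + 12) = -14/61. Q = -P = 14/61, R = 2 - (-7)·P = 24/61
Result: (-14/61)/(t + 7) + ((14/61)t + 24/61)/(t² + 12)


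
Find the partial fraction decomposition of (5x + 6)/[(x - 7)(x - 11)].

At x=7: A = (5·7 + 6)/(7 - 11) = -41/4. At x=11: B = (5·11 + 6)/(11 - 7) = 61/4
Result: (-41/4)/(x - 7) + (61/4)/(x - 11)


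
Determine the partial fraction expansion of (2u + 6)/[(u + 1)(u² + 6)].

At u=-1: P = (2·(-1) + 6)/((-1)² + 6) = 4/7. Q = -P = -4/7, R = 2 - (-1)·P = 18/7
Result: (4/7)/(u + 1) - ((4/7)u - 18/7)/(u² + 6)


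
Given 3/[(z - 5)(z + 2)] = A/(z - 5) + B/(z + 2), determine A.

Cover-up at z = 5: A = 3/(5 + 2) = 3/7


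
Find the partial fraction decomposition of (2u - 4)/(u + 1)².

(2u - 4) = P(u + 1) + Q. At u = -1: Q = 2·(-1) - 4 = -6. Coeff of u: P = 2
Result: 2/(u + 1) - 6/(u + 1)²


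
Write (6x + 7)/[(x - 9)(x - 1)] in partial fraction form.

At x=9: A = (6·9 + 7)/(9 - 1) = 61/8. At x=1: B = (6·1 + 7)/(1 - 9) = -13/8
Result: (61/8)/(x - 9) - (13/8)/(x - 1)


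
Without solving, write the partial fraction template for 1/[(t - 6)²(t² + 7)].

Repeated linear + quadratic: α/(t - 6) + β/(t - 6)² + (γt + δ)/(t² + 7)


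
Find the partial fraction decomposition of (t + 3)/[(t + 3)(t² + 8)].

At t=-3: A = (1·(-3) + 3)/((-3)² + 8) = 0. B = -A = 0, C = 1 - (-3)·A = 1
Result: (1)/(t² + 8)


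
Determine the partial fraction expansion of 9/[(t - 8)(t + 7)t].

Using cover-up method: P = 3/40, Q = 3/35, R = -9/56
Result: (3/40)/(t - 8) + (3/35)/(t + 7) - (9/56)/t


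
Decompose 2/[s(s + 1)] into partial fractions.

2/s(s + 1) = α/s + β/(s + 1). α = 2/(0 + 1) = 2, β = 2/(-1 - 0) = -2
Result: 2/s - 2/(s + 1)


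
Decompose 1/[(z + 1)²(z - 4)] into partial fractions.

Cover-up at z=4: C = 1/(4 + 1)² = 1/25. Cover-up at z=-1: B = 1/(-1 - 4) = -1/5. Comparing z² coeff: A = -C = -1/25
Result: (-1/25)/(z + 1) - (1/5)/(z + 1)² + (1/25)/(z - 4)


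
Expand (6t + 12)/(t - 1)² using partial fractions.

(6t + 12) = α(t - 1) + β. At t = 1: β = 6·1 + 12 = 18. Coeff of t: α = 6
Result: 6/(t - 1) + 18/(t - 1)²


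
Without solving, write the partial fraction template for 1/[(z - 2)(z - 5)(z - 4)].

Three distinct linear factors: α/(z - 2) + β/(z - 5) + γ/(z - 4)


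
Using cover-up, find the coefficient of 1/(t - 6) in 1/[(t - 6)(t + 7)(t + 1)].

Cover (t - 6), set t=6: 1/[(6 + 7)(6 + 1)] = 1/91


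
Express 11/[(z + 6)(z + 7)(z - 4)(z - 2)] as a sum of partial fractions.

Using Heaviside cover-up: (11/80)/(z + 6) - (1/9)/(z + 7) + (1/20)/(z - 4) - (11/144)/(z - 2)


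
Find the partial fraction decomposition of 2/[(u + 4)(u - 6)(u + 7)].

Using cover-up method: P = -1/15, Q = 1/65, R = 2/39
Result: (-1/15)/(u + 4) + (1/65)/(u - 6) + (2/39)/(u + 7)


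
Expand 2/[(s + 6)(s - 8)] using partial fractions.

2/(s + 6)(s - 8) = P/(s + 6) + Q/(s - 8). P = 2/(-6 - 8) = -1/7, Q = 2/(8 + 6) = 1/7
Result: (-1/7)/(s + 6) + (1/7)/(s - 8)


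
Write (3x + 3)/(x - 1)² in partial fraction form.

(3x + 3) = α(x - 1) + β. At x = 1: β = 3·1 + 3 = 6. Coeff of x: α = 3
Result: 3/(x - 1) + 6/(x - 1)²


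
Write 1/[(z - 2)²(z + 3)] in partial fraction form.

Cover-up at z=-3: γ = 1/(-3 - 2)² = 1/25. Cover-up at z=2: β = 1/(2 + 3) = 1/5. Comparing z² coeff: α = -γ = -1/25
Result: (-1/25)/(z - 2) + (1/5)/(z - 2)² + (1/25)/(z + 3)


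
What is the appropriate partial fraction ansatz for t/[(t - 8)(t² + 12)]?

Linear + irreducible quadratic: A/(t - 8) + (Bt + C)/(t² + 12)


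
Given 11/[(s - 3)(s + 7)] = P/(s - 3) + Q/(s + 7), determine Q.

Cover-up at s = -7: Q = 11/(-7 - 3) = -11/10


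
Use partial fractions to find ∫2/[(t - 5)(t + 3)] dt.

Decompose: 2/[(t - 5)(t + 3)] = (1/4)/(t - 5) - (1/4)/(t + 3). Integrate each term: (1/4) ln|(t - 5)| - (1/4) ln|(t + 3)| + C


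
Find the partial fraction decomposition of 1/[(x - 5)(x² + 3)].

Cover-up at x = 5: α = 1/(5² + 3) = 1/28. Then β = -α = -1/28, γ = -α·(0 + 5) = -5/28
Result: (1/28)/(x - 5) - ((1/28)x + 5/28)/(x² + 3)


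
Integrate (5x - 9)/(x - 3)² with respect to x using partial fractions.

Decompose: α = 5, β = 5·3 - 9 = 6, so (5x - 9)/(x - 3)² = 5/(x - 3) + 6/(x - 3)². Integrate: ∫ α/(x - 3) dx = 5 ln|(x - 3)|; ∫ β/(x - 3)² dx = -6/(x - 3). Sum: 5 ln|(x - 3)| - 6/(x - 3) + C


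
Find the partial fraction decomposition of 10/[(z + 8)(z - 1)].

10/(z + 8)(z - 1) = P/(z + 8) + Q/(z - 1). P = 10/(-8 - 1) = -10/9, Q = 10/(1 + 8) = 10/9
Result: (-10/9)/(z + 8) + (10/9)/(z - 1)


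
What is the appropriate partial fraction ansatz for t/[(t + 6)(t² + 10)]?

Linear + irreducible quadratic: P/(t + 6) + (Qt + R)/(t² + 10)


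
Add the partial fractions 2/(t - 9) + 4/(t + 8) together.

Common denominator (t - 9)(t + 8). Numerator: 2(t + 8) + 4(t - 9) = (2t + 16) + (4t - 36) = 6t - 20
Result: (6t - 20)/[(t - 9)(t + 8)]


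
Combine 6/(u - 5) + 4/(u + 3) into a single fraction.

Common denominator (u - 5)(u + 3). Numerator: 6(u + 3) + 4(u - 5) = (6u + 18) + (4u - 20) = 10u - 2
Result: (10u - 2)/[(u - 5)(u + 3)]


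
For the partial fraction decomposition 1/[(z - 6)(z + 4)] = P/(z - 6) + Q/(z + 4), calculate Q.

Cover-up at z = -4: Q = 1/(-4 - 6) = -1/10


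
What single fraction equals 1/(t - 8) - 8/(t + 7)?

Common denominator (t - 8)(t + 7). Numerator: 1(t + 7) - 8(t - 8) = (t + 7) - (8t - 64) = -7t + 71
Result: (-7t + 71)/[(t - 8)(t + 7)]


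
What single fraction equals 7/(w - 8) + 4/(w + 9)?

Common denominator (w - 8)(w + 9). Numerator: 7(w + 9) + 4(w - 8) = (7w + 63) + (4w - 32) = 11w + 31
Result: (11w + 31)/[(w - 8)(w + 9)]


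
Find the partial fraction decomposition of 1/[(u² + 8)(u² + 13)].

Coefficient matching gives A = C = 0, B = 1/(13-8) = 1/5, D = -B = -1/5
Result: (1/5)/(u² + 8) - (1/5)/(u² + 13)


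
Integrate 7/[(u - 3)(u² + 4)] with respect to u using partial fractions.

Cover-up at u=3: P = 7/(3²+4) = 7/13. Coeff matching: Q = -7/13, R = -21/13. Decomposition: (7/13)/(u - 3) - ((7/13)u + 21/13)/(u² + 4). Integrate: linear → ln, quadratic → (1/2)ln + arctan: (7/13) ln|(u - 3)| - (7/26) ln(u² + 4) - (21/26) arctan(u/2) + C


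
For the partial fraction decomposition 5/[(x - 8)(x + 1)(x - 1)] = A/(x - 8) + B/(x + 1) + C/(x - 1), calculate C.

Cover-up at x = 1: C = 5/[(1 - 8)(1 + 1)] = 5/[(-7)(2)] = -5/14


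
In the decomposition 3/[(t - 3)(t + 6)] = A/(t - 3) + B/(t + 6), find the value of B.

Cover-up at t = -6: B = 3/(-6 - 3) = -3/9 = -1/3


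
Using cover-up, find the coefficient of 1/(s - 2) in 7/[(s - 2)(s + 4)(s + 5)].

Cover (s - 2), set s=2: 7/[(2 + 4)(2 + 5)] = 1/6


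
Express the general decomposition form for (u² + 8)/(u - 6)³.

Repeated linear factor (power 3): A/(u - 6) + B/(u - 6)² + C/(u - 6)³


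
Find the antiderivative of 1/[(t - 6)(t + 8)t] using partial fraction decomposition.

Cover-up: P = 1/84, Q = 1/112, R = -1/48. Decomposition: (1/84)/(t - 6) + (1/112)/(t + 8) - (1/48)/t. Integrate each term: (1/84) ln|(t - 6)| + (1/112) ln|(t + 8)| - (1/48) ln|t| + C


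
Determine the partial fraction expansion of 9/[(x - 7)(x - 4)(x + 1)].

Using cover-up method: A = 3/8, B = -3/5, C = 9/40
Result: (3/8)/(x - 7) - (3/5)/(x - 4) + (9/40)/(x + 1)


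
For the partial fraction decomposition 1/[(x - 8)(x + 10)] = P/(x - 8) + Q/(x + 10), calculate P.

Cover-up at x = 8: P = 1/(8 + 10) = 1/18


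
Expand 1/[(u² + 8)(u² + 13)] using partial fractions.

Coefficient matching gives α = γ = 0, β = 1/(13-8) = 1/5, δ = -β = -1/5
Result: (1/5)/(u² + 8) - (1/5)/(u² + 13)


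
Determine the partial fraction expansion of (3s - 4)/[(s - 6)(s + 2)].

At s=6: P = (3·6 - 4)/(6 + 2) = 7/4. At s=-2: Q = (3·(-2) - 4)/(-2 - 6) = 5/4
Result: (7/4)/(s - 6) + (5/4)/(s + 2)


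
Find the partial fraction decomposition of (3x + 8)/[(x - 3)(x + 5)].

At x=3: A = (3·3 + 8)/(3 + 5) = 17/8. At x=-5: B = (3·(-5) + 8)/(-5 - 3) = 7/8
Result: (17/8)/(x - 3) + (7/8)/(x + 5)


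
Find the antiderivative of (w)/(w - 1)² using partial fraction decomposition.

Decompose: A = 1, B = 1·1 + 0 = 1, so (w)/(w - 1)² = 1/(w - 1) + 1/(w - 1)². Integrate: ∫ A/(w - 1) dw = ln|(w - 1)|; ∫ B/(w - 1)² dw = -1/(w - 1). Sum: ln|(w - 1)| - 1/(w - 1) + C


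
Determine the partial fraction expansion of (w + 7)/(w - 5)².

(w + 7) = A(w - 5) + B. At w = 5: B = 1·5 + 7 = 12. Coeff of w: A = 1
Result: 1/(w - 5) + 12/(w - 5)²


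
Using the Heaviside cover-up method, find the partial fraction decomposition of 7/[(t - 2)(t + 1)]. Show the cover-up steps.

Cover (t - 2): set t=2, get P = 7/(2 + 1) = 7/3. Cover (t + 1): set t=-1, get Q = 7/(-1 - 2) = -7/3.
Result: (7/3)/(t - 2) - (7/3)/(t + 1)


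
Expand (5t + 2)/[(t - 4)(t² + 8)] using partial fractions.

At t=4: A = (5·4 + 2)/(4² + 8) = 11/12. B = -A = -11/12, C = 5 - 4·A = 4/3
Result: (11/12)/(t - 4) - ((11/12)t - 4/3)/(t² + 8)


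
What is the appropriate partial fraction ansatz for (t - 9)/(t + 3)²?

Repeated linear factor: α/(t + 3) + β/(t + 3)²


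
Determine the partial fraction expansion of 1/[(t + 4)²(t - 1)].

Cover-up at t=1: γ = 1/(1 + 4)² = 1/25. Cover-up at t=-4: β = 1/(-4 - 1) = -1/5. Comparing t² coeff: α = -γ = -1/25
Result: (-1/25)/(t + 4) - (1/5)/(t + 4)² + (1/25)/(t - 1)


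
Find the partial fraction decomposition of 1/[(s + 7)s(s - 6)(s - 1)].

Using Heaviside cover-up: (-1/728)/(s + 7) + (1/42)/s + (1/390)/(s - 6) - (1/40)/(s - 1)


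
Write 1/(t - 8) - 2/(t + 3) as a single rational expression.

Common denominator (t - 8)(t + 3). Numerator: 1(t + 3) - 2(t - 8) = (t + 3) - (2t - 16) = -t + 19
Result: (-t + 19)/[(t - 8)(t + 3)]


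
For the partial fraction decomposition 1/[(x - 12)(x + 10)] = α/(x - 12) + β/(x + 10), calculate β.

Cover-up at x = -10: β = 1/(-10 - 12) = -1/22


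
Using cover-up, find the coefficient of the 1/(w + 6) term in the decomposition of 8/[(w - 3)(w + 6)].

Cover (w + 6), set w=-6: 8/((w - 3) at w=-6) = 8/(-9) = -8/9


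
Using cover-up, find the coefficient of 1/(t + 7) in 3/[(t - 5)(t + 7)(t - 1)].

Cover (t + 7), set t=-7: 3/[(-7 - 5)(-7 - 1)] = 1/32


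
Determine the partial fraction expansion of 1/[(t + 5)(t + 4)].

1/(t + 5)(t + 4) = A/(t + 5) + B/(t + 4). A = 1/(-5 + 4) = -1, B = 1/(-4 + 5) = 1
Result: -1/(t + 5) + 1/(t + 4)


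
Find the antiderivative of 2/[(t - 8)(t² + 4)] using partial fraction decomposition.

Cover-up at t=8: α = 2/(8²+4) = 1/34. Coeff matching: β = -1/34, γ = -4/17. Decomposition: (1/34)/(t - 8) - ((1/34)t + 4/17)/(t² + 4). Integrate: linear → ln, quadratic → (1/2)ln + arctan: (1/34) ln|(t - 8)| - (1/68) ln(t² + 4) - (2/17) arctan(t/2) + C


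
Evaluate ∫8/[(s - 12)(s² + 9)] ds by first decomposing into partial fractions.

Cover-up at s=12: A = 8/(12²+9) = 8/153. Coeff matching: B = -8/153, C = -32/51. Decomposition: (8/153)/(s - 12) - ((8/153)s + 32/51)/(s² + 9). Integrate: linear → ln, quadratic → (1/2)ln + arctan: (8/153) ln|(s - 12)| - (4/153) ln(s² + 9) - (32/153) arctan(s/3) + C


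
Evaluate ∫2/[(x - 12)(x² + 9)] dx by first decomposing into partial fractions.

Cover-up at x=12: α = 2/(12²+9) = 2/153. Coeff matching: β = -2/153, γ = -8/51. Decomposition: (2/153)/(x - 12) - ((2/153)x + 8/51)/(x² + 9). Integrate: linear → ln, quadratic → (1/2)ln + arctan: (2/153) ln|(x - 12)| - (1/153) ln(x² + 9) - (8/153) arctan(x/3) + C


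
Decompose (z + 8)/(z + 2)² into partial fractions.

(z + 8) = A(z + 2) + B. At z = -2: B = 1·(-2) + 8 = 6. Coeff of z: A = 1
Result: 1/(z + 2) + 6/(z + 2)²


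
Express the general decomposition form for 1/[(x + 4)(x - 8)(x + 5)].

Three distinct linear factors: α/(x + 4) + β/(x - 8) + γ/(x + 5)


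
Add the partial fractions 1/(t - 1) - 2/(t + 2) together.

Common denominator (t - 1)(t + 2). Numerator: 1(t + 2) - 2(t - 1) = (t + 2) - (2t - 2) = -t + 4
Result: (-t + 4)/[(t - 1)(t + 2)]


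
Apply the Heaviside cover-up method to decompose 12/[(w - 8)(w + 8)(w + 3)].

Cover (w - 8), w=8: P = 12/[(8 + 8)(8 + 3)] = 3/44. Cover (w + 8), w=-8: Q = 12/[(-8 - 8)(-8 + 3)] = 3/20. Cover (w + 3), w=-3: R = 12/[(-3 - 8)(-3 + 8)] = -12/55.
Result: (3/44)/(w - 8) + (3/20)/(w + 8) - (12/55)/(w + 3)


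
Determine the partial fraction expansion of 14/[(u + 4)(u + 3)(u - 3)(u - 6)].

Using Heaviside cover-up: (-1/5)/(u + 4) + (7/27)/(u + 3) - (1/9)/(u - 3) + (7/135)/(u - 6)


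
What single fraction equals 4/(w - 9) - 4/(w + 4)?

Common denominator (w - 9)(w + 4). Numerator: 4(w + 4) - 4(w - 9) = (4w + 16) - (4w - 36) = 52
Result: (52)/[(w - 9)(w + 4)]


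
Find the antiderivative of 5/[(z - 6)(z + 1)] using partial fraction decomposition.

Decompose: 5/[(z - 6)(z + 1)] = (5/7)/(z - 6) - (5/7)/(z + 1). Integrate each term: (5/7) ln|(z - 6)| - (5/7) ln|(z + 1)| + C


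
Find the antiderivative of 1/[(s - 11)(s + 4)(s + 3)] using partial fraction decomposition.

Cover-up: A = 1/210, B = 1/15, C = -1/14. Decomposition: (1/210)/(s - 11) + (1/15)/(s + 4) - (1/14)/(s + 3). Integrate each term: (1/210) ln|(s - 11)| + (1/15) ln|(s + 4)| - (1/14) ln|(s + 3)| + C


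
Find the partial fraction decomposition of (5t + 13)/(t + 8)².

(5t + 13) = α(t + 8) + β. At t = -8: β = 5·(-8) + 13 = -27. Coeff of t: α = 5
Result: 5/(t + 8) - 27/(t + 8)²


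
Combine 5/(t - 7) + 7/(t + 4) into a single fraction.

Common denominator (t - 7)(t + 4). Numerator: 5(t + 4) + 7(t - 7) = (5t + 20) + (7t - 49) = 12t - 29
Result: (12t - 29)/[(t - 7)(t + 4)]


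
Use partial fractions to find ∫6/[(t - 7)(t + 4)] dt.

Decompose: 6/[(t - 7)(t + 4)] = (6/11)/(t - 7) - (6/11)/(t + 4). Integrate each term: (6/11) ln|(t - 7)| - (6/11) ln|(t + 4)| + C


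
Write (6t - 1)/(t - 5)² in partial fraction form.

(6t - 1) = A(t - 5) + B. At t = 5: B = 6·5 - 1 = 29. Coeff of t: A = 6
Result: 6/(t - 5) + 29/(t - 5)²


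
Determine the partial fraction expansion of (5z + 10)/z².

(5z + 10) = Pz + Q. At z = 0: Q = 5·0 + 10 = 10. Coeff of z: P = 5
Result: 5/z + 10/z²


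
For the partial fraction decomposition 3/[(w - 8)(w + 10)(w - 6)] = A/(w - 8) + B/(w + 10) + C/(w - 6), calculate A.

Cover-up at w = 8: A = 3/[(8 + 10)(8 - 6)] = 3/[(18)(2)] = 3/36 = 1/12


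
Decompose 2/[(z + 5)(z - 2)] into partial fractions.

2/(z + 5)(z - 2) = P/(z + 5) + Q/(z - 2). P = 2/(-5 - 2) = -2/7, Q = 2/(2 + 5) = 2/7
Result: (-2/7)/(z + 5) + (2/7)/(z - 2)


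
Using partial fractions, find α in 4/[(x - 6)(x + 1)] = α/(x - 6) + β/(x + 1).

Cover-up at x = 6: α = 4/(6 + 1) = 4/7


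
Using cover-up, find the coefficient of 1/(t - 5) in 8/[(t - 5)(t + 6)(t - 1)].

Cover (t - 5), set t=5: 8/[(5 + 6)(5 - 1)] = 2/11


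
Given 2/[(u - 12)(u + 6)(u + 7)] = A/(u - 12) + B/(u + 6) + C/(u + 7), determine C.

Cover-up at u = -7: C = 2/[(-7 - 12)(-7 + 6)] = 2/[(-19)(-1)] = 2/19


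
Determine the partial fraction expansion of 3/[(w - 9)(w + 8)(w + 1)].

Using cover-up method: P = 3/170, Q = 3/119, R = -3/70
Result: (3/170)/(w - 9) + (3/119)/(w + 8) - (3/70)/(w + 1)


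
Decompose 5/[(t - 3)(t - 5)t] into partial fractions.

Using cover-up method: A = -5/6, B = 1/2, C = 1/3
Result: (-5/6)/(t - 3) + (1/2)/(t - 5) + (1/3)/t


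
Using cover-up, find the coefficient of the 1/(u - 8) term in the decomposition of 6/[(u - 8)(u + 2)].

Cover (u - 8), set u=8: 6/((u + 2) at u=8) = 6/(10) = 3/5


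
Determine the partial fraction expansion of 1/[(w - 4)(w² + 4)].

Cover-up at w = 4: P = 1/(4² + 4) = 1/20. Then Q = -P = -1/20, R = -P·(0 + 4) = -1/5
Result: (1/20)/(w - 4) - ((1/20)w + 1/5)/(w² + 4)


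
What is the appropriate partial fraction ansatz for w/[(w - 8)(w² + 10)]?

Linear + irreducible quadratic: P/(w - 8) + (Qw + R)/(w² + 10)


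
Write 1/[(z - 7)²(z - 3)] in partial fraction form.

Cover-up at z=3: R = 1/(3 - 7)² = 1/16. Cover-up at z=7: Q = 1/(7 - 3) = 1/4. Comparing z² coeff: P = -R = -1/16
Result: (-1/16)/(z - 7) + (1/4)/(z - 7)² + (1/16)/(z - 3)


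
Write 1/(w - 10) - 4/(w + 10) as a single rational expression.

Common denominator (w - 10)(w + 10). Numerator: 1(w + 10) - 4(w - 10) = (w + 10) - (4w - 40) = -3w + 50
Result: (-3w + 50)/[(w - 10)(w + 10)]


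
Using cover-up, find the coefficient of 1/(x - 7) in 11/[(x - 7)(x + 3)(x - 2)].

Cover (x - 7), set x=7: 11/[(7 + 3)(7 - 2)] = 11/50


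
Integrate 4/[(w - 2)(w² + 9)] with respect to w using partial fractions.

Cover-up at w=2: P = 4/(2²+9) = 4/13. Coeff matching: Q = -4/13, R = -8/13. Decomposition: (4/13)/(w - 2) - ((4/13)w + 8/13)/(w² + 9). Integrate: linear → ln, quadratic → (1/2)ln + arctan: (4/13) ln|(w - 2)| - (2/13) ln(w² + 9) - (8/39) arctan(w/3) + C


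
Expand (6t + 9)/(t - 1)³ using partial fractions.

(6t + 9) = A(t - 1)² + B(t - 1) + C. At t = 1: C = 6·1 + 9 = 15. Coefficients: A = 0, B = 6
Result: 6/(t - 1)² + 15/(t - 1)³


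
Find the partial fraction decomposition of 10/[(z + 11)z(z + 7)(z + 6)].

Using Heaviside cover-up: (-1/22)/(z + 11) + (5/231)/z + (5/14)/(z + 7) - (1/3)/(z + 6)


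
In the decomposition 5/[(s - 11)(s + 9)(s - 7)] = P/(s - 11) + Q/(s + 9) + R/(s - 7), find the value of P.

Cover-up at s = 11: P = 5/[(11 + 9)(11 - 7)] = 5/[(20)(4)] = 5/80 = 1/16


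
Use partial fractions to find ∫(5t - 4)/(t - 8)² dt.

Decompose: A = 5, B = 5·8 - 4 = 36, so (5t - 4)/(t - 8)² = 5/(t - 8) + 36/(t - 8)². Integrate: ∫ A/(t - 8) dt = 5 ln|(t - 8)|; ∫ B/(t - 8)² dt = -36/(t - 8). Sum: 5 ln|(t - 8)| - 36/(t - 8) + C


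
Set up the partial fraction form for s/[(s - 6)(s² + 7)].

Linear + irreducible quadratic: α/(s - 6) + (βs + γ)/(s² + 7)


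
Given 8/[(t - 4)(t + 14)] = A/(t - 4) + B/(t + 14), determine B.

Cover-up at t = -14: B = 8/(-14 - 4) = -8/18 = -4/9


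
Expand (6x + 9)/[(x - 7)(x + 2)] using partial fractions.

At x=7: α = (6·7 + 9)/(7 + 2) = 17/3. At x=-2: β = (6·(-2) + 9)/(-2 - 7) = 1/3
Result: (17/3)/(x - 7) + (1/3)/(x + 2)


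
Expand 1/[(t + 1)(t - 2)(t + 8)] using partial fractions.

Using cover-up method: α = -1/21, β = 1/30, γ = 1/70
Result: (-1/21)/(t + 1) + (1/30)/(t - 2) + (1/70)/(t + 8)


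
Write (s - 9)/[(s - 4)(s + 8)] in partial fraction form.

At s=4: A = (1·4 - 9)/(4 + 8) = -5/12. At s=-8: B = (1·(-8) - 9)/(-8 - 4) = 17/12
Result: (-5/12)/(s - 4) + (17/12)/(s + 8)


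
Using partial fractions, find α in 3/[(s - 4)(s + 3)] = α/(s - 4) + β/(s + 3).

Cover-up at s = 4: α = 3/(4 + 3) = 3/7


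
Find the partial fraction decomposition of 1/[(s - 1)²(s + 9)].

Cover-up at s=-9: C = 1/(-9 - 1)² = 1/100. Cover-up at s=1: B = 1/(1 + 9) = 1/10. Comparing s² coeff: A = -C = -1/100
Result: (-1/100)/(s - 1) + (1/10)/(s - 1)² + (1/100)/(s + 9)


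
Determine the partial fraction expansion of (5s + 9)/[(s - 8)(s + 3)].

At s=8: A = (5·8 + 9)/(8 + 3) = 49/11. At s=-3: B = (5·(-3) + 9)/(-3 - 8) = 6/11
Result: (49/11)/(s - 8) + (6/11)/(s + 3)


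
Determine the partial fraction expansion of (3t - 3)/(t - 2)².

(3t - 3) = A(t - 2) + B. At t = 2: B = 3·2 - 3 = 3. Coeff of t: A = 3
Result: 3/(t - 2) + 3/(t - 2)²


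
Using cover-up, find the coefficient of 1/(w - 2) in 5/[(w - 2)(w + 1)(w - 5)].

Cover (w - 2), set w=2: 5/[(2 + 1)(2 - 5)] = -5/9


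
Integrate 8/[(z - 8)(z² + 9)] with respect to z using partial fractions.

Cover-up at z=8: α = 8/(8²+9) = 8/73. Coeff matching: β = -8/73, γ = -64/73. Decomposition: (8/73)/(z - 8) - ((8/73)z + 64/73)/(z² + 9). Integrate: linear → ln, quadratic → (1/2)ln + arctan: (8/73) ln|(z - 8)| - (4/73) ln(z² + 9) - (64/219) arctan(z/3) + C


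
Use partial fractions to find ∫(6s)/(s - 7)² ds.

Decompose: P = 6, Q = 6·7 + 0 = 42, so (6s)/(s - 7)² = 6/(s - 7) + 42/(s - 7)². Integrate: ∫ P/(s - 7) ds = 6 ln|(s - 7)|; ∫ Q/(s - 7)² ds = -42/(s - 7). Sum: 6 ln|(s - 7)| - 42/(s - 7) + C


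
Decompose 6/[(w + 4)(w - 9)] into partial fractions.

6/(w + 4)(w - 9) = P/(w + 4) + Q/(w - 9). P = 6/(-4 - 9) = -6/13, Q = 6/(9 + 4) = 6/13
Result: (-6/13)/(w + 4) + (6/13)/(w - 9)


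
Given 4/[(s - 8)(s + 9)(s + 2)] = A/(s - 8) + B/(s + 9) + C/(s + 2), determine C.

Cover-up at s = -2: C = 4/[(-2 - 8)(-2 + 9)] = 4/[(-10)(7)] = -4/70 = -2/35


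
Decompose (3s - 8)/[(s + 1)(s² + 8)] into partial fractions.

At s=-1: α = (3·(-1) - 8)/((-1)² + 8) = -11/9. β = -α = 11/9, γ = 3 - (-1)·α = 16/9
Result: (-11/9)/(s + 1) + ((11/9)s + 16/9)/(s² + 8)


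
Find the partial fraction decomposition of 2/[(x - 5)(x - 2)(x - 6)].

Using cover-up method: P = -2/3, Q = 1/6, R = 1/2
Result: (-2/3)/(x - 5) + (1/6)/(x - 2) + (1/2)/(x - 6)


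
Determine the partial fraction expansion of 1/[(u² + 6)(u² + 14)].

Coefficient matching gives A = C = 0, B = 1/(14-6) = 1/8, D = -B = -1/8
Result: (1/8)/(u² + 6) - (1/8)/(u² + 14)


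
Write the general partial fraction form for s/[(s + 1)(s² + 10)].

Linear + irreducible quadratic: A/(s + 1) + (Bs + C)/(s² + 10)


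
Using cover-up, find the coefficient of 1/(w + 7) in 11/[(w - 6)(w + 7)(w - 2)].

Cover (w + 7), set w=-7: 11/[(-7 - 6)(-7 - 2)] = 11/117


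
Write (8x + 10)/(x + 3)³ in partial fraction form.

(8x + 10) = A(x + 3)² + B(x + 3) + C. At x = -3: C = 8·(-3) + 10 = -14. Coefficients: A = 0, B = 8
Result: 8/(x + 3)² - 14/(x + 3)³


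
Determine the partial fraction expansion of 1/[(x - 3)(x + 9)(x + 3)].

Using cover-up method: P = 1/72, Q = 1/72, R = -1/36
Result: (1/72)/(x - 3) + (1/72)/(x + 9) - (1/36)/(x + 3)


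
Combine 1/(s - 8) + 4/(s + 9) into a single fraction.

Common denominator (s - 8)(s + 9). Numerator: 1(s + 9) + 4(s - 8) = (s + 9) + (4s - 32) = 5s - 23
Result: (5s - 23)/[(s - 8)(s + 9)]


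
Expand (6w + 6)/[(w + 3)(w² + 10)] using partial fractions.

At w=-3: P = (6·(-3) + 6)/((-3)² + 10) = -12/19. Q = -P = 12/19, R = 6 - (-3)·P = 78/19
Result: (-12/19)/(w + 3) + ((12/19)w + 78/19)/(w² + 10)


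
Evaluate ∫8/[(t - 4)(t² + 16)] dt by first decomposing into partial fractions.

Cover-up at t=4: P = 8/(4²+16) = 1/4. Coeff matching: Q = -1/4, R = -1. Decomposition: (1/4)/(t - 4) - ((1/4)t + 1)/(t² + 16). Integrate: linear → ln, quadratic → (1/2)ln + arctan: (1/4) ln|(t - 4)| - (1/8) ln(t² + 16) - (1/4) arctan(t/4) + C


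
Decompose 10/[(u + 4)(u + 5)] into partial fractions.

10/(u + 4)(u + 5) = α/(u + 4) + β/(u + 5). α = 10/(-4 + 5) = 10, β = 10/(-5 + 4) = -10
Result: 10/(u + 4) - 10/(u + 5)


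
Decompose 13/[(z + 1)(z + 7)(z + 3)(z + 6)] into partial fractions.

Using Heaviside cover-up: (13/60)/(z + 1) - (13/24)/(z + 7) - (13/24)/(z + 3) + (13/15)/(z + 6)


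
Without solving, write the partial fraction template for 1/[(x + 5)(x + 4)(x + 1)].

Three distinct linear factors: P/(x + 5) + Q/(x + 4) + R/(x + 1)


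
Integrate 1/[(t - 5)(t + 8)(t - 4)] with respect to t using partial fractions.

Cover-up: P = 1/13, Q = 1/156, R = -1/12. Decomposition: (1/13)/(t - 5) + (1/156)/(t + 8) - (1/12)/(t - 4). Integrate each term: (1/13) ln|(t - 5)| + (1/156) ln|(t + 8)| - (1/12) ln|(t - 4)| + C


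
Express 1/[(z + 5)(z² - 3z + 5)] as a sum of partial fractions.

Cover-up at z = -5: α = 1/((-5)² - 3·(-5) + 5) = 1/45. Then β = -α = -1/45, γ = -α·(-3 - 5) = 8/45
Result: (1/45)/(z + 5) - ((1/45)z - 8/45)/(z² - 3z + 5)


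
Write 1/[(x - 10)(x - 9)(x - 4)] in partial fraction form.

Using cover-up method: P = 1/6, Q = -1/5, R = 1/30
Result: (1/6)/(x - 10) - (1/5)/(x - 9) + (1/30)/(x - 4)


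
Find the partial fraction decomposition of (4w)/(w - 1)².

(4w) = A(w - 1) + B. At w = 1: B = 4·1 + 0 = 4. Coeff of w: A = 4
Result: 4/(w - 1) + 4/(w - 1)²


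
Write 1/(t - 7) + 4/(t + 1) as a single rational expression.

Common denominator (t - 7)(t + 1). Numerator: 1(t + 1) + 4(t - 7) = (t + 1) + (4t - 28) = 5t - 27
Result: (5t - 27)/[(t - 7)(t + 1)]


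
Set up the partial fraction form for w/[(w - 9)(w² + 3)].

Linear + irreducible quadratic: α/(w - 9) + (βw + γ)/(w² + 3)


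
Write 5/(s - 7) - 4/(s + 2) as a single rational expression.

Common denominator (s - 7)(s + 2). Numerator: 5(s + 2) - 4(s - 7) = (5s + 10) - (4s - 28) = s + 38
Result: (s + 38)/[(s - 7)(s + 2)]


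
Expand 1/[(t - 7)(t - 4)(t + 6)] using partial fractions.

Using cover-up method: A = 1/39, B = -1/30, C = 1/130
Result: (1/39)/(t - 7) - (1/30)/(t - 4) + (1/130)/(t + 6)


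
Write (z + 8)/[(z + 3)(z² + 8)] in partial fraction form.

At z=-3: A = (1·(-3) + 8)/((-3)² + 8) = 5/17. B = -A = -5/17, C = 1 - (-3)·A = 32/17
Result: (5/17)/(z + 3) - ((5/17)z - 32/17)/(z² + 8)


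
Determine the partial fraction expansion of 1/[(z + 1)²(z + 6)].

Cover-up at z=-6: C = 1/(-6 + 1)² = 1/25. Cover-up at z=-1: B = 1/(-1 + 6) = 1/5. Comparing z² coeff: A = -C = -1/25
Result: (-1/25)/(z + 1) + (1/5)/(z + 1)² + (1/25)/(z + 6)


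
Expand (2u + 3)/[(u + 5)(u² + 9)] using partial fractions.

At u=-5: A = (2·(-5) + 3)/((-5)² + 9) = -7/34. B = -A = 7/34, C = 2 - (-5)·A = 33/34
Result: (-7/34)/(u + 5) + ((7/34)u + 33/34)/(u² + 9)


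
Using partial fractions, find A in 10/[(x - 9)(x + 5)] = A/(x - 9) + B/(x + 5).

Cover-up at x = 9: A = 10/(9 + 5) = 10/14 = 5/7


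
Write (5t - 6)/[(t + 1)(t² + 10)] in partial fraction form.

At t=-1: P = (5·(-1) - 6)/((-1)² + 10) = -1. Q = -P = 1, R = 5 - (-1)·P = 4
Result: -1/(t + 1) + (t + 4)/(t² + 10)


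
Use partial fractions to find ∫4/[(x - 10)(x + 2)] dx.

Decompose: 4/[(x - 10)(x + 2)] = (1/3)/(x - 10) - (1/3)/(x + 2). Integrate each term: (1/3) ln|(x - 10)| - (1/3) ln|(x + 2)| + C


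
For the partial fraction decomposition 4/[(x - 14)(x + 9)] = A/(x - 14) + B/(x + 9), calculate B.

Cover-up at x = -9: B = 4/(-9 - 14) = -4/23


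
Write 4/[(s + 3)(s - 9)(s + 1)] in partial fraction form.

Using cover-up method: P = 1/6, Q = 1/30, R = -1/5
Result: (1/6)/(s + 3) + (1/30)/(s - 9) - (1/5)/(s + 1)


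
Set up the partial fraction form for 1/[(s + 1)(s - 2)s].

Three distinct linear factors: P/(s + 1) + Q/(s - 2) + R/s


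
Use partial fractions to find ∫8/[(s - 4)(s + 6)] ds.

Decompose: 8/[(s - 4)(s + 6)] = (4/5)/(s - 4) - (4/5)/(s + 6). Integrate each term: (4/5) ln|(s - 4)| - (4/5) ln|(s + 6)| + C


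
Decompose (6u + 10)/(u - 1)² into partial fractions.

(6u + 10) = A(u - 1) + B. At u = 1: B = 6·1 + 10 = 16. Coeff of u: A = 6
Result: 6/(u - 1) + 16/(u - 1)²


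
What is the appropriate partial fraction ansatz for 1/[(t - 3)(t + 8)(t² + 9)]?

Two linear + quadratic: P/(t - 3) + Q/(t + 8) + (Rt + S)/(t² + 9)


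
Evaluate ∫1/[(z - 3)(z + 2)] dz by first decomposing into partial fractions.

Decompose: 1/[(z - 3)(z + 2)] = (1/5)/(z - 3) - (1/5)/(z + 2). Integrate each term: (1/5) ln|(z - 3)| - (1/5) ln|(z + 2)| + C


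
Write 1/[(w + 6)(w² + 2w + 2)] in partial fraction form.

Cover-up at w = -6: P = 1/((-6)² + 2·(-6) + 2) = 1/26. Then Q = -P = -1/26, R = -P·(2 - 6) = 2/13
Result: (1/26)/(w + 6) - ((1/26)w - 2/13)/(w² + 2w + 2)


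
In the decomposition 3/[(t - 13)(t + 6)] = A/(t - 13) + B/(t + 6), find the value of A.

Cover-up at t = 13: A = 3/(13 + 6) = 3/19


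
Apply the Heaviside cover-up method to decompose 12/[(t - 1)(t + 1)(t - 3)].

Cover (t - 1), t=1: α = 12/[(1 + 1)(1 - 3)] = -3. Cover (t + 1), t=-1: β = 12/[(-1 - 1)(-1 - 3)] = 3/2. Cover (t - 3), t=3: γ = 12/[(3 - 1)(3 + 1)] = 3/2.
Result: -3/(t - 1) + (3/2)/(t + 1) + (3/2)/(t - 3)


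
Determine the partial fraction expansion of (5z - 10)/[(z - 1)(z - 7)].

At z=1: A = (5·1 - 10)/(1 - 7) = 5/6. At z=7: B = (5·7 - 10)/(7 - 1) = 25/6
Result: (5/6)/(z - 1) + (25/6)/(z - 7)


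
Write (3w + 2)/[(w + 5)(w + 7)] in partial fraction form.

At w=-5: A = (3·(-5) + 2)/(-5 + 7) = -13/2. At w=-7: B = (3·(-7) + 2)/(-7 + 5) = 19/2
Result: (-13/2)/(w + 5) + (19/2)/(w + 7)


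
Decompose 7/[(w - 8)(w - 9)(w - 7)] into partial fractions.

Using cover-up method: α = -7, β = 7/2, γ = 7/2
Result: -7/(w - 8) + (7/2)/(w - 9) + (7/2)/(w - 7)


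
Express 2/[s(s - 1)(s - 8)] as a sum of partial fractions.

Using cover-up method: α = 1/4, β = -2/7, γ = 1/28
Result: (1/4)/s - (2/7)/(s - 1) + (1/28)/(s - 8)


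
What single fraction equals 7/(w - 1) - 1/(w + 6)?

Common denominator (w - 1)(w + 6). Numerator: 7(w + 6) - 1(w - 1) = (7w + 42) - (w - 1) = 6w + 43
Result: (6w + 43)/[(w - 1)(w + 6)]


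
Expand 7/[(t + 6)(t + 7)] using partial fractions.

7/(t + 6)(t + 7) = α/(t + 6) + β/(t + 7). α = 7/(-6 + 7) = 7, β = 7/(-7 + 6) = -7
Result: 7/(t + 6) - 7/(t + 7)


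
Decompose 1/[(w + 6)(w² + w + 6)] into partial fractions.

Cover-up at w = -6: α = 1/((-6)² + 1·(-6) + 6) = 1/36. Then β = -α = -1/36, γ = -α·(1 - 6) = 5/36
Result: (1/36)/(w + 6) - ((1/36)w - 5/36)/(w² + w + 6)


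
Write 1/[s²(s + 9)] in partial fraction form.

Cover-up at s=-9: γ = 1/(-9 - 0)² = 1/81. Cover-up at s=0: β = 1/(0 + 9) = 1/9. Comparing s² coeff: α = -γ = -1/81
Result: (-1/81)/s + (1/9)/s² + (1/81)/(s + 9)


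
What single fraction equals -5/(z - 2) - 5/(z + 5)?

Common denominator (z - 2)(z + 5). Numerator: -5(z + 5) - 5(z - 2) = (-5z - 25) - (5z - 10) = -10z - 15
Result: (-10z - 15)/[(z - 2)(z + 5)]


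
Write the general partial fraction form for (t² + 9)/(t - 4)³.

Repeated linear factor (power 3): P/(t - 4) + Q/(t - 4)² + R/(t - 4)³


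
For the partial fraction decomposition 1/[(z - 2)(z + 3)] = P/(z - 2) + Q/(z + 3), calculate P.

Cover-up at z = 2: P = 1/(2 + 3) = 1/5


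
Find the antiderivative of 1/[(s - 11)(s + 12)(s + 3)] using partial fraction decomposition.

Cover-up: P = 1/322, Q = 1/207, R = -1/126. Decomposition: (1/322)/(s - 11) + (1/207)/(s + 12) - (1/126)/(s + 3). Integrate each term: (1/322) ln|(s - 11)| + (1/207) ln|(s + 12)| - (1/126) ln|(s + 3)| + C


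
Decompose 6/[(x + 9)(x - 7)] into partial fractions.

6/(x + 9)(x - 7) = α/(x + 9) + β/(x - 7). α = 6/(-9 - 7) = -3/8, β = 6/(7 + 9) = 3/8
Result: (-3/8)/(x + 9) + (3/8)/(x - 7)


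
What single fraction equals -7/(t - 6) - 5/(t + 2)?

Common denominator (t - 6)(t + 2). Numerator: -7(t + 2) - 5(t - 6) = (-7t - 14) - (5t - 30) = -12t + 16
Result: (-12t + 16)/[(t - 6)(t + 2)]


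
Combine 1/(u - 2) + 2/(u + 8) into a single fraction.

Common denominator (u - 2)(u + 8). Numerator: 1(u + 8) + 2(u - 2) = (u + 8) + (2u - 4) = 3u + 4
Result: (3u + 4)/[(u - 2)(u + 8)]


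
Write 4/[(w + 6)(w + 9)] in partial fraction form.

4/(w + 6)(w + 9) = A/(w + 6) + B/(w + 9). A = 4/(-6 + 9) = 4/3, B = 4/(-9 + 6) = -4/3
Result: (4/3)/(w + 6) - (4/3)/(w + 9)


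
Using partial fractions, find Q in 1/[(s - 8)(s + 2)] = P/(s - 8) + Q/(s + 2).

Cover-up at s = -2: Q = 1/(-2 - 8) = -1/10


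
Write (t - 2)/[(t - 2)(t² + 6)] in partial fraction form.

At t=2: α = (1·2 - 2)/(2² + 6) = 0. β = -α = 0, γ = 1 - 2·α = 1
Result: (1)/(t² + 6)


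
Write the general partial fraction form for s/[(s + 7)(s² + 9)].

Linear + irreducible quadratic: α/(s + 7) + (βs + γ)/(s² + 9)


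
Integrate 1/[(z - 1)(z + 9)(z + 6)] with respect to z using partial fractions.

Cover-up: A = 1/70, B = 1/30, C = -1/21. Decomposition: (1/70)/(z - 1) + (1/30)/(z + 9) - (1/21)/(z + 6). Integrate each term: (1/70) ln|(z - 1)| + (1/30) ln|(z + 9)| - (1/21) ln|(z + 6)| + C


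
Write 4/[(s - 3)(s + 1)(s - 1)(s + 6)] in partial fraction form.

Using Heaviside cover-up: (1/18)/(s - 3) + (1/10)/(s + 1) - (1/7)/(s - 1) - (4/315)/(s + 6)


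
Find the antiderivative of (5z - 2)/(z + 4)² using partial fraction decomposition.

Decompose: P = 5, Q = 5·(-4) - 2 = -22, so (5z - 2)/(z + 4)² = 5/(z + 4) - 22/(z + 4)². Integrate: ∫ P/(z + 4) dz = 5 ln|(z + 4)|; ∫ Q/(z + 4)² dz = 22/(z + 4). Sum: 5 ln|(z + 4)| + 22/(z + 4) + C


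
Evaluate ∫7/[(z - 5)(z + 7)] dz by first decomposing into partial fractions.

Decompose: 7/[(z - 5)(z + 7)] = (7/12)/(z - 5) - (7/12)/(z + 7). Integrate each term: (7/12) ln|(z - 5)| - (7/12) ln|(z + 7)| + C


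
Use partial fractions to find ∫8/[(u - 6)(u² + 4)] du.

Cover-up at u=6: α = 8/(6²+4) = 1/5. Coeff matching: β = -1/5, γ = -6/5. Decomposition: (1/5)/(u - 6) - ((1/5)u + 6/5)/(u² + 4). Integrate: linear → ln, quadratic → (1/2)ln + arctan: (1/5) ln|(u - 6)| - (1/10) ln(u² + 4) - (3/5) arctan(u/2) + C


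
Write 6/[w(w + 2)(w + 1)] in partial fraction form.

Using cover-up method: α = 3, β = 3, γ = -6
Result: 3/w + 3/(w + 2) - 6/(w + 1)


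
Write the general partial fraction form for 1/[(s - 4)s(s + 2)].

Three distinct linear factors: α/(s - 4) + β/s + γ/(s + 2)


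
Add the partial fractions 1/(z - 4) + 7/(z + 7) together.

Common denominator (z - 4)(z + 7). Numerator: 1(z + 7) + 7(z - 4) = (z + 7) + (7z - 28) = 8z - 21
Result: (8z - 21)/[(z - 4)(z + 7)]


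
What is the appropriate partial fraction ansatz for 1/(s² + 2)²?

Repeated quadratic factor: (αs + β)/(s² + 2) + (γs + δ)/(s² + 2)²


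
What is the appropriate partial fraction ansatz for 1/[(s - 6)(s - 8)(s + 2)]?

Three distinct linear factors: P/(s - 6) + Q/(s - 8) + R/(s + 2)


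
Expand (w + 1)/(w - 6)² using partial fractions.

(w + 1) = α(w - 6) + β. At w = 6: β = 1·6 + 1 = 7. Coeff of w: α = 1
Result: 1/(w - 6) + 7/(w - 6)²


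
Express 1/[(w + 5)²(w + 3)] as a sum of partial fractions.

Cover-up at w=-3: C = 1/(-3 + 5)² = 1/4. Cover-up at w=-5: B = 1/(-5 + 3) = -1/2. Comparing w² coeff: A = -C = -1/4
Result: (-1/4)/(w + 5) - (1/2)/(w + 5)² + (1/4)/(w + 3)


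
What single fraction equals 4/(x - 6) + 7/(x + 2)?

Common denominator (x - 6)(x + 2). Numerator: 4(x + 2) + 7(x - 6) = (4x + 8) + (7x - 42) = 11x - 34
Result: (11x - 34)/[(x - 6)(x + 2)]


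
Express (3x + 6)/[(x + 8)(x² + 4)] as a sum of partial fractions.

At x=-8: A = (3·(-8) + 6)/((-8)² + 4) = -9/34. B = -A = 9/34, C = 3 - (-8)·A = 15/17
Result: (-9/34)/(x + 8) + ((9/34)x + 15/17)/(x² + 4)


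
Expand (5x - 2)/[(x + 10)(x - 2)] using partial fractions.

At x=-10: P = (5·(-10) - 2)/(-10 - 2) = 13/3. At x=2: Q = (5·2 - 2)/(2 + 10) = 2/3
Result: (13/3)/(x + 10) + (2/3)/(x - 2)


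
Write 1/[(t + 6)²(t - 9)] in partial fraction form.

Cover-up at t=9: γ = 1/(9 + 6)² = 1/225. Cover-up at t=-6: β = 1/(-6 - 9) = -1/15. Comparing t² coeff: α = -γ = -1/225
Result: (-1/225)/(t + 6) - (1/15)/(t + 6)² + (1/225)/(t - 9)


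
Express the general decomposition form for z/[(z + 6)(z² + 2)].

Linear + irreducible quadratic: P/(z + 6) + (Qz + R)/(z² + 2)
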